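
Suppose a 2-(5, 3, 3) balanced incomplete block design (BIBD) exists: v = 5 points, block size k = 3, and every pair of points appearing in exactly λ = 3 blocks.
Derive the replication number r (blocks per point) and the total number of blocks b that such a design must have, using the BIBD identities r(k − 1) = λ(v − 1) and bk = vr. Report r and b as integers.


Any 2-(v, k, λ) BIBD satisfies two necessary conditions:
  (i)  Each point sits in r blocks, and counting incidences through any fixed point gives r(k − 1) = λ(v − 1), so r = λ(v − 1)/(k − 1).
  (ii) Total incidences bk = vr, so b = vr/k.
Step 1: r = λ(v − 1)/(k − 1) = 3·(5 − 1)/(3 − 1) = 3·4/2 = 12/2 = 6.
Step 2: b = vr/k = 5·6/3 = 30/3 = 10.
Check integrality: r = 6 ∈ Z ✓, b = 10 ∈ Z ✓.
(These identities are necessary conditions: they determine r and b for any design with these parameters, but do not by themselves prove that one exists.)

r = 6, b = 10.


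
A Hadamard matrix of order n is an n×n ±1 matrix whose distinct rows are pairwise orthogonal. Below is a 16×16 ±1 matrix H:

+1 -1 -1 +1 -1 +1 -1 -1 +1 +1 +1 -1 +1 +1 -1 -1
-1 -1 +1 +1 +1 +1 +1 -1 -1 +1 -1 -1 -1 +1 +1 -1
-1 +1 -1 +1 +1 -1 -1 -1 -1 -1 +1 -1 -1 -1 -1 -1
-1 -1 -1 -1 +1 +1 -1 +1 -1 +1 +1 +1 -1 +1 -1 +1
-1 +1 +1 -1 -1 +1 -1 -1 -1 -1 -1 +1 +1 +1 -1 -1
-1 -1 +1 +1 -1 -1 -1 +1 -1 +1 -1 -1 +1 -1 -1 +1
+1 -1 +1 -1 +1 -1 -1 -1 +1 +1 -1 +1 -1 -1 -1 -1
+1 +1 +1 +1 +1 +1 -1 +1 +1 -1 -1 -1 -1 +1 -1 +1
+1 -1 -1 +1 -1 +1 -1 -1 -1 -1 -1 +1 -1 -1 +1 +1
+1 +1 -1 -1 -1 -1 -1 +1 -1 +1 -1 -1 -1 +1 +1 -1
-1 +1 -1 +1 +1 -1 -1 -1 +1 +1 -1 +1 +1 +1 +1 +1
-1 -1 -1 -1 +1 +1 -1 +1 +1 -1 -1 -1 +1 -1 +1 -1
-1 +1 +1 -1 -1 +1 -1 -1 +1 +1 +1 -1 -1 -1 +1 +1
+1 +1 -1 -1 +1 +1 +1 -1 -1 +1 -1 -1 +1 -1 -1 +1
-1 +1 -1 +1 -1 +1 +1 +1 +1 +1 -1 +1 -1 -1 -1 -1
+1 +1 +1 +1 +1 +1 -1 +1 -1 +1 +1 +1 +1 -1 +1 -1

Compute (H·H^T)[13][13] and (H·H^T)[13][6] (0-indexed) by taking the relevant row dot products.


Row 6 of H: [1, -1, 1, -1, 1, -1, -1, -1, 1, 1, -1, 1, -1, -1, -1, -1].
Row 13 of H: [1, 1, -1, -1, 1, 1, 1, -1, -1, 1, -1, -1, 1, -1, -1, 1].
(H·H^T)[13][13] = Σ_j H[13][j]·H[13][j] = (1)² + (1)² + (-1)² + (-1)² + (1)² + (1)² + (1)² + (-1)² + (-1)² + (1)² + (-1)² + (-1)² + (1)² + (-1)² + (-1)² + (1)² = 1 + 1 + 1 + 1 + 1 + 1 + 1 + 1 + 1 + 1 + 1 + 1 + 1 + 1 + 1 + 1 = 16.
(H·H^T)[13][6] = Σ_j H[13][j]·H[6][j] = (1)·(1) + (1)·(-1) + (-1)·(1) + (-1)·(-1) + (1)·(1) + (1)·(-1) + (1)·(-1) + (-1)·(-1) + (-1)·(1) + (1)·(1) + (-1)·(-1) + (-1)·(1) + (1)·(-1) + (-1)·(-1) + (-1)·(-1) + (1)·(-1) = 1 + -1 + -1 + 1 + 1 + -1 + -1 + 1 + -1 + 1 + 1 + -1 + -1 + 1 + 1 + -1 = 0.
So rows 13 and 6 are orthogonal; the diagonal entry equals n = 16.

(13,13) entry = 16; (13,6) entry = 0.


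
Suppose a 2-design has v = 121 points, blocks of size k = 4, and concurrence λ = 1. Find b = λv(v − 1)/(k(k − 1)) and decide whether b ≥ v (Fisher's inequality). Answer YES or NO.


r = λ(v − 1)/(k − 1) = 1·120/3 = 40.
b = vr/k = 121·40/4 = 1210.
Fisher's inequality: b ≥ v ⇔ 1210 ≥ 121? YES.

YES


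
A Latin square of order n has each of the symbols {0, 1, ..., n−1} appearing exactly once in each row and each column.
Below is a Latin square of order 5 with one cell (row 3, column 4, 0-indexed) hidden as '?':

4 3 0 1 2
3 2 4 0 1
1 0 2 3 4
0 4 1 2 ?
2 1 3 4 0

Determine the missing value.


Row 3 contains symbols [0, 1, 2, 4] — missing [3].
Column 4 contains symbols [0, 1, 2, 4] — missing [3].
The missing symbol must appear in both missing sets; intersection = [3].
Therefore the hidden value is 3.

Missing value = 3.


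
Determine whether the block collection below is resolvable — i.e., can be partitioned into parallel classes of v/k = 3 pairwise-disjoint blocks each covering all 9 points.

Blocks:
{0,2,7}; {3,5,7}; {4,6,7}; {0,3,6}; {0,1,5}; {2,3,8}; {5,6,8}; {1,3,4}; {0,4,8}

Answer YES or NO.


v = 9, block size k = 3, number of blocks = 9.
For resolvability, blocks must partition into parallel classes of size v/k = 3.
Total blocks must therefore be a multiple of 3: 9 = 3·3 + 0 ⇒ divisible ✓.
Consider block {3,5,7}. The only other block(s) in the collection disjoint from it are {0,4,8} — just 1 block(s). Any parallel class containing {3,5,7} would need 2 other blocks each disjoint from it, so no parallel class of size 3 can contain {3,5,7}.
Since every block must belong to some parallel class in a resolution, the collection cannot be partitioned into parallel classes.
Resolvable? NO.

NO


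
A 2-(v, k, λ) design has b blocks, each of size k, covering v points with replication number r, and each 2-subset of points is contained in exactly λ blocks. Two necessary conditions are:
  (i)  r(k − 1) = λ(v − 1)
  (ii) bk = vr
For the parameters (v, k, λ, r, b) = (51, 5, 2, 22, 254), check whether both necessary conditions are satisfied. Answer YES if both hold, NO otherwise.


Condition (i): r(k − 1) = 22·4 = 88; λ(v − 1) = 2·50 = 100. Match? NO.
Condition (ii): bk = 254·5 = 1270; vr = 51·22 = 1122. Match? NO.
Both conditions hold? NO.

NO


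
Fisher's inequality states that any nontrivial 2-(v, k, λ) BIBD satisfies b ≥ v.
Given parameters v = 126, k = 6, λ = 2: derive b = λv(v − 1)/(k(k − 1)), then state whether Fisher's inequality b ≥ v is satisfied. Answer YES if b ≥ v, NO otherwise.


r = λ(v − 1)/(k − 1) = 2·125/5 = 50.
b = vr/k = 126·50/6 = 1050.
Fisher's inequality: b ≥ v ⇔ 1050 ≥ 126? YES.

YES


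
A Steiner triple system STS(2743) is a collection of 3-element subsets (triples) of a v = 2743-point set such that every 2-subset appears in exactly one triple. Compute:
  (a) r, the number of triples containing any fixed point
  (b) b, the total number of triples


An STS(v) is a 2-(v, 3, 1) BIBD: block size k = 3, λ = 1.
Replication: r(k − 1) = λ(v − 1) ⇒ r·2 = 2743 − 1 = 2742 ⇒ r = 1371.
Block count: bk = vr ⇒ b·3 = 2743·1371 = 3760653 ⇒ b = 1253551.

r = 1371, b = 1253551.


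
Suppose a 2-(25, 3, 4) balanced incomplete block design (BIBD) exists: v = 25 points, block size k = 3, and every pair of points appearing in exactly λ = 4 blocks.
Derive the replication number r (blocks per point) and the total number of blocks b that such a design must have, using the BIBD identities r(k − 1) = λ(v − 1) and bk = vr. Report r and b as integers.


Any 2-(v, k, λ) BIBD satisfies two necessary conditions:
  (i)  Each point sits in r blocks, and counting incidences through any fixed point gives r(k − 1) = λ(v − 1), so r = λ(v − 1)/(k − 1).
  (ii) Total incidences bk = vr, so b = vr/k.
Step 1: r = λ(v − 1)/(k − 1) = 4·(25 − 1)/(3 − 1) = 4·24/2 = 96/2 = 48.
Step 2: b = vr/k = 25·48/3 = 1200/3 = 400.
Check integrality: r = 48 ∈ Z ✓, b = 400 ∈ Z ✓.
(These identities are necessary conditions: they determine r and b for any design with these parameters, but do not by themselves prove that one exists.)

r = 48, b = 400.


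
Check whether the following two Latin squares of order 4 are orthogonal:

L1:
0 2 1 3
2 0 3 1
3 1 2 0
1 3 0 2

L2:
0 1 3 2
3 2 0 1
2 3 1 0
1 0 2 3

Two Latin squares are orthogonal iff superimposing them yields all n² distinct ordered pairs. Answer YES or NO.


Form the n² = 16 superimposed pairs (L1[i][j], L2[i][j]), row by row (rows and columns indexed from 0):
row 0: (0,0) (2,1) (1,3) (3,2)
row 1: (2,3) (0,2) (3,0) (1,1)
row 2: (3,2) (1,3) (2,1) (0,0)
row 3: (1,1) (3,0) (0,2) (2,3)
Orthogonality requires all 16 pairs distinct.
But the pair (3,2) repeats: cell (0,3) has L1 = 3, L2 = 2, and cell (2,0) has L1 = 3, L2 = 2.
A repeated pair means some other pair never occurs (only 8 distinct pairs out of 16), so the squares are not orthogonal.
Conclusion: NO.

NO


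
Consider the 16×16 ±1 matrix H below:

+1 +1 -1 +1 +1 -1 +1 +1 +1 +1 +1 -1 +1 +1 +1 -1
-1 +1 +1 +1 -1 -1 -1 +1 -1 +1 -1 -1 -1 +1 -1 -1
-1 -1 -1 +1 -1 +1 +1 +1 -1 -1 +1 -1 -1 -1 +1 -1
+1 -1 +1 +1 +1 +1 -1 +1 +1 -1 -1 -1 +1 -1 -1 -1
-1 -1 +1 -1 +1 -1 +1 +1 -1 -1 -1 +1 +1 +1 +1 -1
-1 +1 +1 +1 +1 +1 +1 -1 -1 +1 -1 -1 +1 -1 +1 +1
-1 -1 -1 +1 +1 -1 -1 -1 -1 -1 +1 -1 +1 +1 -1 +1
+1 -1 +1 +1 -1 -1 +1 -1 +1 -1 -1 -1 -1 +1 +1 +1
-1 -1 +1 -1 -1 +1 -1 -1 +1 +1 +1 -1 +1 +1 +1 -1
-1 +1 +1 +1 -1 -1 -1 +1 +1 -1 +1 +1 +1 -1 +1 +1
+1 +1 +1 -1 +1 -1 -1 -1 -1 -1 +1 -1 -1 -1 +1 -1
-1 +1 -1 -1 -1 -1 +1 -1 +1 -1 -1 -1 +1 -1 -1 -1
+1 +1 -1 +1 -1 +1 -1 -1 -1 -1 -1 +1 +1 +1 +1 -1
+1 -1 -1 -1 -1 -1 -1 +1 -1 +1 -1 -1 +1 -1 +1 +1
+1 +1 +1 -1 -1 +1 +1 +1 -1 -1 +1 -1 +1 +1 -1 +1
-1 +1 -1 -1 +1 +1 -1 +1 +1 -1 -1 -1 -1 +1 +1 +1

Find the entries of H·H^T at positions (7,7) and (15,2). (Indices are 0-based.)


Row 2 of H: [-1, -1, -1, 1, -1, 1, 1, 1, -1, -1, 1, -1, -1, -1, 1, -1].
Row 7 of H: [1, -1, 1, 1, -1, -1, 1, -1, 1, -1, -1, -1, -1, 1, 1, 1].
Row 15 of H: [-1, 1, -1, -1, 1, 1, -1, 1, 1, -1, -1, -1, -1, 1, 1, 1].
(H·H^T)[7][7] = Σ_j H[7][j]·H[7][j] = (1)² + (-1)² + (1)² + (1)² + (-1)² + (-1)² + (1)² + (-1)² + (1)² + (-1)² + (-1)² + (-1)² + (-1)² + (1)² + (1)² + (1)² = 1 + 1 + 1 + 1 + 1 + 1 + 1 + 1 + 1 + 1 + 1 + 1 + 1 + 1 + 1 + 1 = 16.
(H·H^T)[15][2] = Σ_j H[15][j]·H[2][j] = (-1)·(-1) + (1)·(-1) + (-1)·(-1) + (-1)·(1) + (1)·(-1) + (1)·(1) + (-1)·(1) + (1)·(1) + (1)·(-1) + (-1)·(-1) + (-1)·(1) + (-1)·(-1) + (-1)·(-1) + (1)·(-1) + (1)·(1) + (1)·(-1) = 1 + -1 + 1 + -1 + -1 + 1 + -1 + 1 + -1 + 1 + -1 + 1 + 1 + -1 + 1 + -1 = 0.
So rows 15 and 2 are orthogonal; the diagonal entry equals n = 16.

(7,7) entry = 16; (15,2) entry = 0.


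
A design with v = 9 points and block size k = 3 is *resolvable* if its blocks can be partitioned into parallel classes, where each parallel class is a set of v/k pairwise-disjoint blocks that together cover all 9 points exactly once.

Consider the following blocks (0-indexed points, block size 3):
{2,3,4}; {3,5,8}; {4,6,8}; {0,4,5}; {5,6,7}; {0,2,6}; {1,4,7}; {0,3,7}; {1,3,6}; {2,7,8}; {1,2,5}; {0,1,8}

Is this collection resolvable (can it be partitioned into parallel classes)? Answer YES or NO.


v = 9, block size k = 3, number of blocks = 12.
For resolvability, blocks must partition into parallel classes of size v/k = 3.
Total blocks must therefore be a multiple of 3: 12 = 3·4 + 0 ⇒ divisible ✓.
Greedy packing gives 4 candidate class(es). Each should be a full parallel class (size 3, covers all 9 points).
  Class 1 (3 blocks): {2,3,4}; {5,6,7}; {0,1,8}. Points covered: [0, 1, 2, 3, 4, 5, 6, 7, 8].
  Class 2 (3 blocks): {3,5,8}; {0,2,6}; {1,4,7}. Points covered: [0, 1, 2, 3, 4, 5, 6, 7, 8].
  Class 3 (3 blocks): {4,6,8}; {0,3,7}; {1,2,5}. Points covered: [0, 1, 2, 3, 4, 5, 6, 7, 8].
  Class 4 (3 blocks): {0,4,5}; {1,3,6}; {2,7,8}. Points covered: [0, 1, 2, 3, 4, 5, 6, 7, 8].
All classes full (size 3)? YES. All classes cover every point? YES.
Resolvable? YES.

YES


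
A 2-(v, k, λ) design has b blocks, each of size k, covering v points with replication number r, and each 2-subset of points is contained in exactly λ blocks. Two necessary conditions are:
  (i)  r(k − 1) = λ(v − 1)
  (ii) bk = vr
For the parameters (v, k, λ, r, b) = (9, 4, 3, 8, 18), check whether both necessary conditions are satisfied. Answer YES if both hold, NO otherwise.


Condition (i): r(k − 1) = 8·3 = 24; λ(v − 1) = 3·8 = 24. Match? YES.
Condition (ii): bk = 18·4 = 72; vr = 9·8 = 72. Match? YES.
Both conditions hold? YES.

YES


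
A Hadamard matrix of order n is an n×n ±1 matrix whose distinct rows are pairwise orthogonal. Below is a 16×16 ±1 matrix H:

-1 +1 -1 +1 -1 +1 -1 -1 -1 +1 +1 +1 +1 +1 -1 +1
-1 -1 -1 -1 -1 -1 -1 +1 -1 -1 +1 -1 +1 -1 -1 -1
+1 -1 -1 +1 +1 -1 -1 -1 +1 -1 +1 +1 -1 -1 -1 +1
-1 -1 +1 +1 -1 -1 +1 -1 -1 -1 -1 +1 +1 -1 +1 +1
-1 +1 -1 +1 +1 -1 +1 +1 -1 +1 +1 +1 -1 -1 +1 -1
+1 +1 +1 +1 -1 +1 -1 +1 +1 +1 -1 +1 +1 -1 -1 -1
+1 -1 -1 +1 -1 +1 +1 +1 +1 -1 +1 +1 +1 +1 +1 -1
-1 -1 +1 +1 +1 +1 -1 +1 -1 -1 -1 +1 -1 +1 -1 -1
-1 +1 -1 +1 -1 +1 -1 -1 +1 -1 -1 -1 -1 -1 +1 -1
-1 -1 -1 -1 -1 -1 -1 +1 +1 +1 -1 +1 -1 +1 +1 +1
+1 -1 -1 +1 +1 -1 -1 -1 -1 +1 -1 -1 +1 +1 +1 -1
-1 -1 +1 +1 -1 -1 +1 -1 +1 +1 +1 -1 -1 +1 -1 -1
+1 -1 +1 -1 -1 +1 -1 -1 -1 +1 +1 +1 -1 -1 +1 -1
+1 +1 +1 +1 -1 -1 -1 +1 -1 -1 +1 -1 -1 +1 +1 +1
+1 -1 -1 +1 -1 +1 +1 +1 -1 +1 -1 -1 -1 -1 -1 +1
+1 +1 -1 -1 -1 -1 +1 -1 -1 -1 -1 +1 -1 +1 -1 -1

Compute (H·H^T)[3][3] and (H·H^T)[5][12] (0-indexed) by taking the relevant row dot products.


Row 3 of H: [-1, -1, 1, 1, -1, -1, 1, -1, -1, -1, -1, 1, 1, -1, 1, 1].
Row 5 of H: [1, 1, 1, 1, -1, 1, -1, 1, 1, 1, -1, 1, 1, -1, -1, -1].
Row 12 of H: [1, -1, 1, -1, -1, 1, -1, -1, -1, 1, 1, 1, -1, -1, 1, -1].
(H·H^T)[3][3] = Σ_j H[3][j]·H[3][j] = (-1)² + (-1)² + (1)² + (1)² + (-1)² + (-1)² + (1)² + (-1)² + (-1)² + (-1)² + (-1)² + (1)² + (1)² + (-1)² + (1)² + (1)² = 1 + 1 + 1 + 1 + 1 + 1 + 1 + 1 + 1 + 1 + 1 + 1 + 1 + 1 + 1 + 1 = 16.
(H·H^T)[5][12] = Σ_j H[5][j]·H[12][j] = (1)·(1) + (1)·(-1) + (1)·(1) + (1)·(-1) + (-1)·(-1) + (1)·(1) + (-1)·(-1) + (1)·(-1) + (1)·(-1) + (1)·(1) + (-1)·(1) + (1)·(1) + (1)·(-1) + (-1)·(-1) + (-1)·(1) + (-1)·(-1) = 1 + -1 + 1 + -1 + 1 + 1 + 1 + -1 + -1 + 1 + -1 + 1 + -1 + 1 + -1 + 1 = 2.
Rows 5 and 12 are not orthogonal (dot product = 2 ≠ 0), so H is not a Hadamard matrix.

(3,3) entry = 16; (5,12) entry = 2.


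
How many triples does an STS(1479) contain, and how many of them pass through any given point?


An STS(v) is a 2-(v, 3, 1) BIBD: block size k = 3, λ = 1.
Replication: r(k − 1) = λ(v − 1) ⇒ r·2 = 1479 − 1 = 1478 ⇒ r = 739.
Block count: bk = vr ⇒ b·3 = 1479·739 = 1092981 ⇒ b = 364327.

r = 739, b = 364327.


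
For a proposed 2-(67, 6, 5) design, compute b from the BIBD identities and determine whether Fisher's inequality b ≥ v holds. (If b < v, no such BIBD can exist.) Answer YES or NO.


b = λv(v − 1)/(k(k − 1)) = 5·67·66/(6·5) = 22110/30 = 737.
Compare with v = 67: b ≥ v, so Fisher's inequality holds.

YES


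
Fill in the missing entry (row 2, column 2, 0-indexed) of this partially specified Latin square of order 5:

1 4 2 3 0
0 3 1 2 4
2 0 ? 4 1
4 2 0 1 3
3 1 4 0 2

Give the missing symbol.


Row 2 contains symbols [0, 1, 2, 4] — missing [3].
Column 2 contains symbols [0, 1, 2, 4] — missing [3].
The missing symbol must appear in both missing sets; intersection = [3].
Therefore the hidden value is 3.

Missing value = 3.


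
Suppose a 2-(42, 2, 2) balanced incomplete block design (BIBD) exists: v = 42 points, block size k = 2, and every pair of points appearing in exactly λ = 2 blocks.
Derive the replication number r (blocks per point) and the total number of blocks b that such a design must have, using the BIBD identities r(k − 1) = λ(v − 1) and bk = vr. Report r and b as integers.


Any 2-(v, k, λ) BIBD satisfies two necessary conditions:
  (i)  Each point sits in r blocks, and counting incidences through any fixed point gives r(k − 1) = λ(v − 1), so r = λ(v − 1)/(k − 1).
  (ii) Total incidences bk = vr, so b = vr/k.
Step 1: r = λ(v − 1)/(k − 1) = 2·(42 − 1)/(2 − 1) = 2·41/1 = 82/1 = 82.
Step 2: b = vr/k = 42·82/2 = 3444/2 = 1722.
Check integrality: r = 82 ∈ Z ✓, b = 1722 ∈ Z ✓.
(These identities are necessary conditions: they determine r and b for any design with these parameters, but do not by themselves prove that one exists.)

r = 82, b = 1722.


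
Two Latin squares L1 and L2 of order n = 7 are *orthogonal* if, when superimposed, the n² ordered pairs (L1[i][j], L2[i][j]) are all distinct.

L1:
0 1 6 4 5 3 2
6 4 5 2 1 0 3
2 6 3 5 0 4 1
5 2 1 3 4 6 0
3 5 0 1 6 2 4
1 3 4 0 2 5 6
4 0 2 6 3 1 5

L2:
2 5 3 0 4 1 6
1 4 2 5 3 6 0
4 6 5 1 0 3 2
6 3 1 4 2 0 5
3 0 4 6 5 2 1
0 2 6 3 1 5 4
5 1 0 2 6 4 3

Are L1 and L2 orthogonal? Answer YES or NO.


Form the n² = 49 superimposed pairs (L1[i][j], L2[i][j]), row by row (rows and columns indexed from 0):
row 0: (0,2) (1,5) (6,3) (4,0) (5,4) (3,1) (2,6)
row 1: (6,1) (4,4) (5,2) (2,5) (1,3) (0,6) (3,0)
row 2: (2,4) (6,6) (3,5) (5,1) (0,0) (4,3) (1,2)
row 3: (5,6) (2,3) (1,1) (3,4) (4,2) (6,0) (0,5)
row 4: (3,3) (5,0) (0,4) (1,6) (6,5) (2,2) (4,1)
row 5: (1,0) (3,2) (4,6) (0,3) (2,1) (5,5) (6,4)
row 6: (4,5) (0,1) (2,0) (6,2) (3,6) (1,4) (5,3)
Orthogonality requires all 49 pairs distinct.
Check by first coordinate: for each symbol s of L1, list the L2 entries in the n cells where L1 = s; they must all differ.
  L1 = 0: L2 entries (in reading order) 2, 6, 0, 5, 4, 3, 1 — all 7 distinct ✓
  L1 = 1: L2 entries (in reading order) 5, 3, 2, 1, 6, 0, 4 — all 7 distinct ✓
  L1 = 2: L2 entries (in reading order) 6, 5, 4, 3, 2, 1, 0 — all 7 distinct ✓
  L1 = 3: L2 entries (in reading order) 1, 0, 5, 4, 3, 2, 6 — all 7 distinct ✓
  L1 = 4: L2 entries (in reading order) 0, 4, 3, 2, 1, 6, 5 — all 7 distinct ✓
  L1 = 5: L2 entries (in reading order) 4, 2, 1, 6, 0, 5, 3 — all 7 distinct ✓
  L1 = 6: L2 entries (in reading order) 3, 1, 6, 0, 5, 4, 2 — all 7 distinct ✓
Every symbol of L1 meets every symbol of L2 exactly once, so all 49 pairs are distinct (49 of 49).
Conclusion: YES.

YES


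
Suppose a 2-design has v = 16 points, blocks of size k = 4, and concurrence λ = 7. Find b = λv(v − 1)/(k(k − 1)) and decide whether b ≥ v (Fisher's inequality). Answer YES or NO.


r = λ(v − 1)/(k − 1) = 7·15/3 = 35.
b = vr/k = 16·35/4 = 140.
Fisher's inequality: b ≥ v ⇔ 140 ≥ 16? YES.

YES


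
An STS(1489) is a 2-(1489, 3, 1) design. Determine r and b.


An STS(v) is a 2-(v, 3, 1) BIBD: block size k = 3, λ = 1.
Replication: r(k − 1) = λ(v − 1) ⇒ r·2 = 1489 − 1 = 1488 ⇒ r = 744.
Block count: b = v(v − 1)/6 = 1489·1488/6 = 2215632/6 = 369272.

r = 744, b = 369272.


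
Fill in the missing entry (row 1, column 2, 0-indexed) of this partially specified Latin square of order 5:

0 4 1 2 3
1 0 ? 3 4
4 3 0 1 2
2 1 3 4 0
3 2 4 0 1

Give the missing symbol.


Row 1 contains symbols [0, 1, 3, 4] — missing [2].
Column 2 contains symbols [0, 1, 3, 4] — missing [2].
The missing symbol must appear in both missing sets; intersection = [2].
Therefore the hidden value is 2.

Missing value = 2.


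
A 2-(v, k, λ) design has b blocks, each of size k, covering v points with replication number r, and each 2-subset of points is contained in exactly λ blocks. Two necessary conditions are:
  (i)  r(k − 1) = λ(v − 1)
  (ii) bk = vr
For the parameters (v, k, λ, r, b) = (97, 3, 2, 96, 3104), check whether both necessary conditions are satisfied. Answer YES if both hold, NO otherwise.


Condition (i): r(k − 1) = 96·2 = 192; λ(v − 1) = 2·96 = 192. Match? YES.
Condition (ii): bk = 3104·3 = 9312; vr = 97·96 = 9312. Match? YES.
Both conditions hold? YES.

YES


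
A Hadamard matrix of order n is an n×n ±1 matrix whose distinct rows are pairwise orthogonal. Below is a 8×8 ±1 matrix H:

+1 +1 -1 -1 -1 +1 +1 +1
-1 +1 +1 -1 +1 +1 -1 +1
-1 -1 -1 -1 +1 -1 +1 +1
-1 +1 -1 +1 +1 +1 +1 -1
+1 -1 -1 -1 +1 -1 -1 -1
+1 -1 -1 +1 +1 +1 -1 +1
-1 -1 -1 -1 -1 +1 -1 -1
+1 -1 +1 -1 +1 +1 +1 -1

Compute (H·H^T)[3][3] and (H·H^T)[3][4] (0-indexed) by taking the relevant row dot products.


Row 3 of H: [-1, 1, -1, 1, 1, 1, 1, -1].
Row 4 of H: [1, -1, -1, -1, 1, -1, -1, -1].
(H·H^T)[3][3] = Σ_j H[3][j]·H[3][j] = (-1)² + (1)² + (-1)² + (1)² + (1)² + (1)² + (1)² + (-1)² = 1 + 1 + 1 + 1 + 1 + 1 + 1 + 1 = 8.
(H·H^T)[3][4] = Σ_j H[3][j]·H[4][j] = (-1)·(1) + (1)·(-1) + (-1)·(-1) + (1)·(-1) + (1)·(1) + (1)·(-1) + (1)·(-1) + (-1)·(-1) = -1 + -1 + 1 + -1 + 1 + -1 + -1 + 1 = -2.
Rows 3 and 4 are not orthogonal (dot product = -2 ≠ 0), so H is not a Hadamard matrix.

(3,3) entry = 8; (3,4) entry = -2.


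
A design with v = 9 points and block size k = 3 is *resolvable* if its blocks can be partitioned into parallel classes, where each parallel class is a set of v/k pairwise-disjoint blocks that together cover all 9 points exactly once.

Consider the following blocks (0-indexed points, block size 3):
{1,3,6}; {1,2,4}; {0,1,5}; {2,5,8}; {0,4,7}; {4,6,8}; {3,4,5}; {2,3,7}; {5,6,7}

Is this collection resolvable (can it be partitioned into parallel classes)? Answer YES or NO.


v = 9, block size k = 3, number of blocks = 9.
For resolvability, blocks must partition into parallel classes of size v/k = 3.
Total blocks must therefore be a multiple of 3: 9 = 3·3 + 0 ⇒ divisible ✓.
Consider block {1,2,4}. The only other block(s) in the collection disjoint from it are {5,6,7} — just 1 block(s). Any parallel class containing {1,2,4} would need 2 other blocks each disjoint from it, so no parallel class of size 3 can contain {1,2,4}.
Since every block must belong to some parallel class in a resolution, the collection cannot be partitioned into parallel classes.
Resolvable? NO.

NO


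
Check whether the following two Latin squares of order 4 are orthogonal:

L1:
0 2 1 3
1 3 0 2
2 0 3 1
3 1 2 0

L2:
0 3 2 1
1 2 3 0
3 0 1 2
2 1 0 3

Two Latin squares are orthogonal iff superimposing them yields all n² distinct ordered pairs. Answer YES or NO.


Form the n² = 16 superimposed pairs (L1[i][j], L2[i][j]), row by row (rows and columns indexed from 0):
row 0: (0,0) (2,3) (1,2) (3,1)
row 1: (1,1) (3,2) (0,3) (2,0)
row 2: (2,3) (0,0) (3,1) (1,2)
row 3: (3,2) (1,1) (2,0) (0,3)
Orthogonality requires all 16 pairs distinct.
But the pair (2,3) repeats: cell (0,1) has L1 = 2, L2 = 3, and cell (2,0) has L1 = 2, L2 = 3.
A repeated pair means some other pair never occurs (only 8 distinct pairs out of 16), so the squares are not orthogonal.
Conclusion: NO.

NO


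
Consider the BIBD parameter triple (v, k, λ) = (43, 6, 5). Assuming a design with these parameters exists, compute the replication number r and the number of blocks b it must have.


Any 2-(v, k, λ) BIBD satisfies two necessary conditions:
  (i)  Each point sits in r blocks, and counting incidences through any fixed point gives r(k − 1) = λ(v − 1), so r = λ(v − 1)/(k − 1).
  (ii) Total incidences bk = vr, so b = vr/k.
Step 1: r = λ(v − 1)/(k − 1) = 5·(43 − 1)/(6 − 1) = 5·42/5 = 210/5 = 42.
Step 2: b = vr/k = 43·42/6 = 1806/6 = 301.
Check integrality: r = 42 ∈ Z ✓, b = 301 ∈ Z ✓.
(These identities are necessary conditions: they determine r and b for any design with these parameters, but do not by themselves prove that one exists.)

r = 42, b = 301.


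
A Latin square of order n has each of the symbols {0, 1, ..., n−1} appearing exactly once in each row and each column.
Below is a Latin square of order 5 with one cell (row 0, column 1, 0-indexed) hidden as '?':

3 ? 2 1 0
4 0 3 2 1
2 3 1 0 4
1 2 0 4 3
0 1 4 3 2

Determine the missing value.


Row 0 contains symbols [0, 1, 2, 3] — missing [4].
Column 1 contains symbols [0, 1, 2, 3] — missing [4].
The missing symbol must appear in both missing sets; intersection = [4].
Therefore the hidden value is 4.

Missing value = 4.


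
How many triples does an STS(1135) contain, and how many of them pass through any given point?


An STS(v) is a 2-(v, 3, 1) BIBD: block size k = 3, λ = 1.
Replication: r(k − 1) = λ(v − 1) ⇒ r·2 = 1135 − 1 = 1134 ⇒ r = 567.
Block count: b = v(v − 1)/6 = 1135·1134/6 = 1287090/6 = 214515.
(Check via bk = vr: 214515·3 = 643545 = 1135·567 = 643545 ✓.)

r = 567, b = 214515.


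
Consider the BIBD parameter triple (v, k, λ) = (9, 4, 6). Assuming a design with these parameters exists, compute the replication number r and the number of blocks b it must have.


Any 2-(v, k, λ) BIBD satisfies two necessary conditions:
  (i)  Each point sits in r blocks, and counting incidences through any fixed point gives r(k − 1) = λ(v − 1), so r = λ(v − 1)/(k − 1).
  (ii) Total incidences bk = vr, so b = vr/k.
Step 1: r = λ(v − 1)/(k − 1) = 6·(9 − 1)/(4 − 1) = 6·8/3 = 48/3 = 16.
Step 2: b = vr/k = 9·16/4 = 144/4 = 36.
Check integrality: r = 16 ∈ Z ✓, b = 36 ∈ Z ✓.
(These identities are necessary conditions: they determine r and b for any design with these parameters, but do not by themselves prove that one exists.)

r = 16, b = 36.


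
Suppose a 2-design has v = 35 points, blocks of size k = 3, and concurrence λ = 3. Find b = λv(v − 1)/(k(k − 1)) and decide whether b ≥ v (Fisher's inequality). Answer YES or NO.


b = λv(v − 1)/(k(k − 1)) = 3·35·34/(3·2) = 3570/6 = 595.
Compare with v = 35: b ≥ v, so Fisher's inequality holds.

YES


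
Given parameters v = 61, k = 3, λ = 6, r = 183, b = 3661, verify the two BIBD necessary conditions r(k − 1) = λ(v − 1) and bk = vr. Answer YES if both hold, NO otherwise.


Condition (i): r(k − 1) = 183·2 = 366; λ(v − 1) = 6·60 = 360. Match? NO.
Condition (ii): bk = 3661·3 = 10983; vr = 61·183 = 11163. Match? NO.
Both conditions hold? NO.

NO


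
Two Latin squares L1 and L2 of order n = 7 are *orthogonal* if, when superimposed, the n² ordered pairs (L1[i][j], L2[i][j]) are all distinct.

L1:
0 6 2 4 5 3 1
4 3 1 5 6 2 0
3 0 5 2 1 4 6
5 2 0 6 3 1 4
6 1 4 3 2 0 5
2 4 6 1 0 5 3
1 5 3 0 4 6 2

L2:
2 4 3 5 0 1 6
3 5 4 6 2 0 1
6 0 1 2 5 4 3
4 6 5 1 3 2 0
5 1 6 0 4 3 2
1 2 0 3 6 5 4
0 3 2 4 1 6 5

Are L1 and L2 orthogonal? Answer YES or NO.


Form the n² = 49 superimposed pairs (L1[i][j], L2[i][j]), row by row (rows and columns indexed from 0):
row 0: (0,2) (6,4) (2,3) (4,5) (5,0) (3,1) (1,6)
row 1: (4,3) (3,5) (1,4) (5,6) (6,2) (2,0) (0,1)
row 2: (3,6) (0,0) (5,1) (2,2) (1,5) (4,4) (6,3)
row 3: (5,4) (2,6) (0,5) (6,1) (3,3) (1,2) (4,0)
row 4: (6,5) (1,1) (4,6) (3,0) (2,4) (0,3) (5,2)
row 5: (2,1) (4,2) (6,0) (1,3) (0,6) (5,5) (3,4)
row 6: (1,0) (5,3) (3,2) (0,4) (4,1) (6,6) (2,5)
Orthogonality requires all 49 pairs distinct.
Check by first coordinate: for each symbol s of L1, list the L2 entries in the n cells where L1 = s; they must all differ.
  L1 = 0: L2 entries (in reading order) 2, 1, 0, 5, 3, 6, 4 — all 7 distinct ✓
  L1 = 1: L2 entries (in reading order) 6, 4, 5, 2, 1, 3, 0 — all 7 distinct ✓
  L1 = 2: L2 entries (in reading order) 3, 0, 2, 6, 4, 1, 5 — all 7 distinct ✓
  L1 = 3: L2 entries (in reading order) 1, 5, 6, 3, 0, 4, 2 — all 7 distinct ✓
  L1 = 4: L2 entries (in reading order) 5, 3, 4, 0, 6, 2, 1 — all 7 distinct ✓
  L1 = 5: L2 entries (in reading order) 0, 6, 1, 4, 2, 5, 3 — all 7 distinct ✓
  L1 = 6: L2 entries (in reading order) 4, 2, 3, 1, 5, 0, 6 — all 7 distinct ✓
Every symbol of L1 meets every symbol of L2 exactly once, so all 49 pairs are distinct (49 of 49).
Conclusion: YES.

YES


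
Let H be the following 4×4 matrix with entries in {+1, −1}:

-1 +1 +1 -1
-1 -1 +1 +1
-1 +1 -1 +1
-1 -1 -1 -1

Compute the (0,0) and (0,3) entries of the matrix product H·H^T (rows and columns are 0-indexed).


Row 0 of H: [-1, 1, 1, -1].
Row 3 of H: [-1, -1, -1, -1].
(H·H^T)[0][0] = Σ_j H[0][j]·H[0][j] = (-1)² + (1)² + (1)² + (-1)² = 1 + 1 + 1 + 1 = 4.
(H·H^T)[0][3] = Σ_j H[0][j]·H[3][j] = (-1)·(-1) + (1)·(-1) + (1)·(-1) + (-1)·(-1) = 1 + -1 + -1 + 1 = 0.
So rows 0 and 3 are orthogonal; the diagonal entry equals n = 4.

(0,0) entry = 4; (0,3) entry = 0.


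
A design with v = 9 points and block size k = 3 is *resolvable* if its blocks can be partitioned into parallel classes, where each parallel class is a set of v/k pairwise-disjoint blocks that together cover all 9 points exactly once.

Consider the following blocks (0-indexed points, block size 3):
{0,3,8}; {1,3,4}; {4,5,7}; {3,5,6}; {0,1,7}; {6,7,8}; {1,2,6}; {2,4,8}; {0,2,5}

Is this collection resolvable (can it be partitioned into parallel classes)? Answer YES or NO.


v = 9, block size k = 3, number of blocks = 9.
For resolvability, blocks must partition into parallel classes of size v/k = 3.
Total blocks must therefore be a multiple of 3: 9 = 3·3 + 0 ⇒ divisible ✓.
Greedy packing gives 3 candidate class(es). Each should be a full parallel class (size 3, covers all 9 points).
  Class 1 (3 blocks): {0,3,8}; {4,5,7}; {1,2,6}. Points covered: [0, 1, 2, 3, 4, 5, 6, 7, 8].
  Class 2 (3 blocks): {1,3,4}; {6,7,8}; {0,2,5}. Points covered: [0, 1, 2, 3, 4, 5, 6, 7, 8].
  Class 3 (3 blocks): {3,5,6}; {0,1,7}; {2,4,8}. Points covered: [0, 1, 2, 3, 4, 5, 6, 7, 8].
All classes full (size 3)? YES. All classes cover every point? YES.
Resolvable? YES.

YES


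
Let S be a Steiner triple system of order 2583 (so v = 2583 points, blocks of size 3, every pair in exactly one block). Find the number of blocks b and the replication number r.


An STS(v) is a 2-(v, 3, 1) BIBD: block size k = 3, λ = 1.
Replication: r(k − 1) = λ(v − 1) ⇒ r·2 = 2583 − 1 = 2582 ⇒ r = 1291.
Block count: b = v(v − 1)/6 = 2583·2582/6 = 6669306/6 = 1111551.
(Check via bk = vr: 1111551·3 = 3334653 = 2583·1291 = 3334653 ✓.)

r = 1291, b = 1111551.


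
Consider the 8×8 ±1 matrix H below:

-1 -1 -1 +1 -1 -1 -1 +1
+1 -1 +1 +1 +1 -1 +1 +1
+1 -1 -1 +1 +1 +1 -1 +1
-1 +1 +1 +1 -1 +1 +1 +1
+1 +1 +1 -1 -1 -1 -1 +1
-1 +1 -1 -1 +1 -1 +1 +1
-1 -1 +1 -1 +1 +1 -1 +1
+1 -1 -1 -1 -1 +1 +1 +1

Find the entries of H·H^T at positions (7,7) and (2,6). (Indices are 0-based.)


Row 2 of H: [1, -1, -1, 1, 1, 1, -1, 1].
Row 6 of H: [-1, -1, 1, -1, 1, 1, -1, 1].
Row 7 of H: [1, -1, -1, -1, -1, 1, 1, 1].
(H·H^T)[7][7] = Σ_j H[7][j]·H[7][j] = (1)² + (-1)² + (-1)² + (-1)² + (-1)² + (1)² + (1)² + (1)² = 1 + 1 + 1 + 1 + 1 + 1 + 1 + 1 = 8.
(H·H^T)[2][6] = Σ_j H[2][j]·H[6][j] = (1)·(-1) + (-1)·(-1) + (-1)·(1) + (1)·(-1) + (1)·(1) + (1)·(1) + (-1)·(-1) + (1)·(1) = -1 + 1 + -1 + -1 + 1 + 1 + 1 + 1 = 2.
Rows 2 and 6 are not orthogonal (dot product = 2 ≠ 0), so H is not a Hadamard matrix.

(7,7) entry = 8; (2,6) entry = 2.


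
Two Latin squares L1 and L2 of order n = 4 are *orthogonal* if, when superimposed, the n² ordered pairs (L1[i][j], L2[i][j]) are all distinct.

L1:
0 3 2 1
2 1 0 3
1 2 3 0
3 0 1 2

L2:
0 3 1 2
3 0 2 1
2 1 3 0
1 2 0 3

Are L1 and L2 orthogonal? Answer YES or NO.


Form the n² = 16 superimposed pairs (L1[i][j], L2[i][j]), row by row (rows and columns indexed from 0):
row 0: (0,0) (3,3) (2,1) (1,2)
row 1: (2,3) (1,0) (0,2) (3,1)
row 2: (1,2) (2,1) (3,3) (0,0)
row 3: (3,1) (0,2) (1,0) (2,3)
Orthogonality requires all 16 pairs distinct.
But the pair (1,2) repeats: cell (0,3) has L1 = 1, L2 = 2, and cell (2,0) has L1 = 1, L2 = 2.
A repeated pair means some other pair never occurs (only 8 distinct pairs out of 16), so the squares are not orthogonal.
Conclusion: NO.

NO


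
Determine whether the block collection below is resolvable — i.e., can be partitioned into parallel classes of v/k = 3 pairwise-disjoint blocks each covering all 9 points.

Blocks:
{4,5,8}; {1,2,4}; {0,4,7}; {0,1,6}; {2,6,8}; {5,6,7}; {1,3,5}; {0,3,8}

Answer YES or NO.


v = 9, block size k = 3, number of blocks = 8.
For resolvability, blocks must partition into parallel classes of size v/k = 3.
Total blocks must therefore be a multiple of 3: 8 = 3·2 + 2 ⇒ not divisible ✗.
Resolvable? NO.

NO


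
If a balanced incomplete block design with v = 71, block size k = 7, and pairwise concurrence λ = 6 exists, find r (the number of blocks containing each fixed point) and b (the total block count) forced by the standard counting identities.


Any 2-(v, k, λ) BIBD satisfies two necessary conditions:
  (i)  Each point sits in r blocks, and counting incidences through any fixed point gives r(k − 1) = λ(v − 1), so r = λ(v − 1)/(k − 1).
  (ii) Total incidences bk = vr, so b = vr/k.
Step 1: r = λ(v − 1)/(k − 1) = 6·(71 − 1)/(7 − 1) = 6·70/6 = 420/6 = 70.
Step 2: b = vr/k = 71·70/7 = 4970/7 = 710.
Check integrality: r = 70 ∈ Z ✓, b = 710 ∈ Z ✓.
(These identities are necessary conditions: they determine r and b for any design with these parameters, but do not by themselves prove that one exists.)

r = 70, b = 710.


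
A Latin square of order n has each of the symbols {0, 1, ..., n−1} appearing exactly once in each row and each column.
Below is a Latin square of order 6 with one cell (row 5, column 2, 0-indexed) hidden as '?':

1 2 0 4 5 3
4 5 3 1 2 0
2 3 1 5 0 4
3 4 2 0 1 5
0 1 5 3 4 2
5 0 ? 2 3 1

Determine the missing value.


Row 5 contains symbols [0, 1, 2, 3, 5] — missing [4].
Column 2 contains symbols [0, 1, 2, 3, 5] — missing [4].
The missing symbol must appear in both missing sets; intersection = [4].
Therefore the hidden value is 4.

Missing value = 4.


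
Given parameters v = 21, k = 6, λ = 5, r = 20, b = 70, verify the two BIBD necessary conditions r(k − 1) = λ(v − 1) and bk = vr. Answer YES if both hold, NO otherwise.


Condition (i): r(k − 1) = 20·5 = 100; λ(v − 1) = 5·20 = 100. Match? YES.
Condition (ii): bk = 70·6 = 420; vr = 21·20 = 420. Match? YES.
Both conditions hold? YES.

YES


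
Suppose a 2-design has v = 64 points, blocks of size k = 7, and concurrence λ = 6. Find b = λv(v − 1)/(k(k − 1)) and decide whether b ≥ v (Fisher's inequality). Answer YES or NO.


r = λ(v − 1)/(k − 1) = 6·63/6 = 63.
b = vr/k = 64·63/7 = 576.
Fisher's inequality: b ≥ v ⇔ 576 ≥ 64? YES.

YES


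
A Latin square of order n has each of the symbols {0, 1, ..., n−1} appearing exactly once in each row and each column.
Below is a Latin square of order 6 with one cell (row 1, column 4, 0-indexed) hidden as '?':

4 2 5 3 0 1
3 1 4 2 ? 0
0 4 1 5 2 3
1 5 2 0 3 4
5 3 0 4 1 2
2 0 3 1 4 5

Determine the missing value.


Row 1 contains symbols [0, 1, 2, 3, 4] — missing [5].
Column 4 contains symbols [0, 1, 2, 3, 4] — missing [5].
The missing symbol must appear in both missing sets; intersection = [5].
Therefore the hidden value is 5.

Missing value = 5.


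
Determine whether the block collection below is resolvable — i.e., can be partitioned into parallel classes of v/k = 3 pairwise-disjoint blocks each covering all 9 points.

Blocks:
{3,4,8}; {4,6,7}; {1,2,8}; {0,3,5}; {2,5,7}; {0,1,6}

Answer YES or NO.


v = 9, block size k = 3, number of blocks = 6.
For resolvability, blocks must partition into parallel classes of size v/k = 3.
Total blocks must therefore be a multiple of 3: 6 = 3·2 + 0 ⇒ divisible ✓.
Greedy packing gives 2 candidate class(es). Each should be a full parallel class (size 3, covers all 9 points).
  Class 1 (3 blocks): {3,4,8}; {2,5,7}; {0,1,6}. Points covered: [0, 1, 2, 3, 4, 5, 6, 7, 8].
  Class 2 (3 blocks): {4,6,7}; {1,2,8}; {0,3,5}. Points covered: [0, 1, 2, 3, 4, 5, 6, 7, 8].
All classes full (size 3)? YES. All classes cover every point? YES.
Resolvable? YES.

YES


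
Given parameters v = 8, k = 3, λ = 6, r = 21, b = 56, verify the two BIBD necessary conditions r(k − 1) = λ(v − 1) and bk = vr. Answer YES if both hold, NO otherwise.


Condition (i): r(k − 1) = 21·2 = 42; λ(v − 1) = 6·7 = 42. Match? YES.
Condition (ii): bk = 56·3 = 168; vr = 8·21 = 168. Match? YES.
Both conditions hold? YES.

YES


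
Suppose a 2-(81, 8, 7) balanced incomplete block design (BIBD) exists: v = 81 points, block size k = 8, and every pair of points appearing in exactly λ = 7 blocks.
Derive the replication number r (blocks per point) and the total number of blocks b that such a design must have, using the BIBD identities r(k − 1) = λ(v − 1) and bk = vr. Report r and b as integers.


Any 2-(v, k, λ) BIBD satisfies two necessary conditions:
  (i)  Each point sits in r blocks, and counting incidences through any fixed point gives r(k − 1) = λ(v − 1), so r = λ(v − 1)/(k − 1).
  (ii) Total incidences bk = vr, so b = vr/k.
Step 1: r = λ(v − 1)/(k − 1) = 7·(81 − 1)/(8 − 1) = 7·80/7 = 560/7 = 80.
Step 2: b = vr/k = 81·80/8 = 6480/8 = 810.
Check integrality: r = 80 ∈ Z ✓, b = 810 ∈ Z ✓.
(These identities are necessary conditions: they determine r and b for any design with these parameters, but do not by themselves prove that one exists.)

r = 80, b = 810.


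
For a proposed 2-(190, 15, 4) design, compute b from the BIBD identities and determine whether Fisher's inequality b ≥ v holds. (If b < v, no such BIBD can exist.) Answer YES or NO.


r = λ(v − 1)/(k − 1) = 4·189/14 = 54.
b = vr/k = 190·54/15 = 684.
Fisher's inequality: b ≥ v ⇔ 684 ≥ 190? YES.

YES


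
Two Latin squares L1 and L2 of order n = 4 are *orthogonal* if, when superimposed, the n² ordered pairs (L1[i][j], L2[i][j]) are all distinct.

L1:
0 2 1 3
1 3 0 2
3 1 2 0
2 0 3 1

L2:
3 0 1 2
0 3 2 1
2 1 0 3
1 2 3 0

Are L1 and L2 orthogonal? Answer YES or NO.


Form the n² = 16 superimposed pairs (L1[i][j], L2[i][j]), row by row (rows and columns indexed from 0):
row 0: (0,3) (2,0) (1,1) (3,2)
row 1: (1,0) (3,3) (0,2) (2,1)
row 2: (3,2) (1,1) (2,0) (0,3)
row 3: (2,1) (0,2) (3,3) (1,0)
Orthogonality requires all 16 pairs distinct.
But the pair (3,2) repeats: cell (0,3) has L1 = 3, L2 = 2, and cell (2,0) has L1 = 3, L2 = 2.
A repeated pair means some other pair never occurs (only 8 distinct pairs out of 16), so the squares are not orthogonal.
Conclusion: NO.

NO


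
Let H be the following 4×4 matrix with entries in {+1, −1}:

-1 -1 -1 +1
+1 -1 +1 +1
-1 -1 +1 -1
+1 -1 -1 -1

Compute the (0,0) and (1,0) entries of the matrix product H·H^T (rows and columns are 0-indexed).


Row 0 of H: [-1, -1, -1, 1].
Row 1 of H: [1, -1, 1, 1].
(H·H^T)[0][0] = Σ_j H[0][j]·H[0][j] = (-1)² + (-1)² + (-1)² + (1)² = 1 + 1 + 1 + 1 = 4.
(H·H^T)[1][0] = Σ_j H[1][j]·H[0][j] = (1)·(-1) + (-1)·(-1) + (1)·(-1) + (1)·(1) = -1 + 1 + -1 + 1 = 0.
So rows 1 and 0 are orthogonal; the diagonal entry equals n = 4.

(0,0) entry = 4; (1,0) entry = 0.


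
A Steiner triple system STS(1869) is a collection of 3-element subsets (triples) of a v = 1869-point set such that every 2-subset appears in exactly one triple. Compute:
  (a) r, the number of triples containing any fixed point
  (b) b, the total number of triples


An STS(v) is a 2-(v, 3, 1) BIBD: block size k = 3, λ = 1.
Replication: r(k − 1) = λ(v − 1) ⇒ r·2 = 1869 − 1 = 1868 ⇒ r = 934.
Block count: bk = vr ⇒ b·3 = 1869·934 = 1745646 ⇒ b = 581882.

r = 934, b = 581882.


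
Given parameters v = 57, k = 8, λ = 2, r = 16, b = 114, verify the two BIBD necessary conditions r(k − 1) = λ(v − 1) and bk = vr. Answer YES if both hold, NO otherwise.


Condition (i): r(k − 1) = 16·7 = 112; λ(v − 1) = 2·56 = 112. Match? YES.
Condition (ii): bk = 114·8 = 912; vr = 57·16 = 912. Match? YES.
Both conditions hold? YES.

YES


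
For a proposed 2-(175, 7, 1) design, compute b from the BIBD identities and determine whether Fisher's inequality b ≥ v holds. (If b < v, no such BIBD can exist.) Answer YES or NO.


b = λv(v − 1)/(k(k − 1)) = 1·175·174/(7·6) = 30450/42 = 725.
Compare with v = 175: b ≥ v, so Fisher's inequality holds.

YES


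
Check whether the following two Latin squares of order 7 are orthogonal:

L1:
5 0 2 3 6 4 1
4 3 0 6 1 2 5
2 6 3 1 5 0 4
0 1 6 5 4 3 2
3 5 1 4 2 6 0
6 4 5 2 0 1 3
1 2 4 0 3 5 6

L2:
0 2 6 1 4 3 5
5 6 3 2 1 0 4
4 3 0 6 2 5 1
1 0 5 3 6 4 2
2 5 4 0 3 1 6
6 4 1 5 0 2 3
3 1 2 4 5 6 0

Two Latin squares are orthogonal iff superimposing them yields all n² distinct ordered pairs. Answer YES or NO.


Form the n² = 49 superimposed pairs (L1[i][j], L2[i][j]), row by row (rows and columns indexed from 0):
row 0: (5,0) (0,2) (2,6) (3,1) (6,4) (4,3) (1,5)
row 1: (4,5) (3,6) (0,3) (6,2) (1,1) (2,0) (5,4)
row 2: (2,4) (6,3) (3,0) (1,6) (5,2) (0,5) (4,1)
row 3: (0,1) (1,0) (6,5) (5,3) (4,6) (3,4) (2,2)
row 4: (3,2) (5,5) (1,4) (4,0) (2,3) (6,1) (0,6)
row 5: (6,6) (4,4) (5,1) (2,5) (0,0) (1,2) (3,3)
row 6: (1,3) (2,1) (4,2) (0,4) (3,5) (5,6) (6,0)
Orthogonality requires all 49 pairs distinct.
Check by first coordinate: for each symbol s of L1, list the L2 entries in the n cells where L1 = s; they must all differ.
  L1 = 0: L2 entries (in reading order) 2, 3, 5, 1, 6, 0, 4 — all 7 distinct ✓
  L1 = 1: L2 entries (in reading order) 5, 1, 6, 0, 4, 2, 3 — all 7 distinct ✓
  L1 = 2: L2 entries (in reading order) 6, 0, 4, 2, 3, 5, 1 — all 7 distinct ✓
  L1 = 3: L2 entries (in reading order) 1, 6, 0, 4, 2, 3, 5 — all 7 distinct ✓
  L1 = 4: L2 entries (in reading order) 3, 5, 1, 6, 0, 4, 2 — all 7 distinct ✓
  L1 = 5: L2 entries (in reading order) 0, 4, 2, 3, 5, 1, 6 — all 7 distinct ✓
  L1 = 6: L2 entries (in reading order) 4, 2, 3, 5, 1, 6, 0 — all 7 distinct ✓
Every symbol of L1 meets every symbol of L2 exactly once, so all 49 pairs are distinct (49 of 49).
Conclusion: YES.

YES
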